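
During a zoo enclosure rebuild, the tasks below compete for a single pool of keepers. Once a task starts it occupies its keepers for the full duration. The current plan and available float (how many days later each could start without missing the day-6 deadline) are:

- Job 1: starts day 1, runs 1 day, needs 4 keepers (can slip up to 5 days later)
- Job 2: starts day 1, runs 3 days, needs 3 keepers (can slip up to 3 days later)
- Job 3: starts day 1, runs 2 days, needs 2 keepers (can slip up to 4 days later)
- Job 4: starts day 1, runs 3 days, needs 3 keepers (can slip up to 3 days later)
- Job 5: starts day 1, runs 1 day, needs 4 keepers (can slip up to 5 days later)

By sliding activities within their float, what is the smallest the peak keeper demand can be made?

Early-start (Job 1@1, Job 2@1, Job 3@1, Job 4@1, Job 5@1) gives peak 16: d1:16  d2:8  d3:6  d4:0  d5:0  d6:0.
Shift Job 2→2, Job 4→3, Job 5→6.
Schedule Job 1@1, Job 2@2, Job 3@1, Job 4@3, Job 5@6: d1:6  d2:5  d3:6  d4:6  d5:3  d6:4 — peak 6.

6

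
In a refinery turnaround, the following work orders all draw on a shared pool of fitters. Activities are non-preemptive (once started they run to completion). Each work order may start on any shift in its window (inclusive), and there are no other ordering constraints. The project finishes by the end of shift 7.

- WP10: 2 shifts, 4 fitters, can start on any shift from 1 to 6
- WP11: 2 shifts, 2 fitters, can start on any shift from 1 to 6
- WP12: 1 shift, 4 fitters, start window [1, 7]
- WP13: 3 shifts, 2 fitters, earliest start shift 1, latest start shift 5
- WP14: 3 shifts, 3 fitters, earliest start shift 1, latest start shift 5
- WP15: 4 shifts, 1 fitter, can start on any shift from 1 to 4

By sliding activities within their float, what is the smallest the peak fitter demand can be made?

6

Early-start (WP10@1, WP11@1, WP12@1, WP13@1, WP14@1, WP15@1) gives peak 16: s1:16  s2:12  s3:6  s4:1  s5:0  s6:0  s7:0.
Shift WP12→3, WP13→3, WP14→4, WP15→4.
Schedule WP10@1, WP11@1, WP12@3, WP13@3, WP14@4, WP15@4: s1:6  s2:6  s3:6  s4:6  s5:6  s6:4  s7:1 — peak 6.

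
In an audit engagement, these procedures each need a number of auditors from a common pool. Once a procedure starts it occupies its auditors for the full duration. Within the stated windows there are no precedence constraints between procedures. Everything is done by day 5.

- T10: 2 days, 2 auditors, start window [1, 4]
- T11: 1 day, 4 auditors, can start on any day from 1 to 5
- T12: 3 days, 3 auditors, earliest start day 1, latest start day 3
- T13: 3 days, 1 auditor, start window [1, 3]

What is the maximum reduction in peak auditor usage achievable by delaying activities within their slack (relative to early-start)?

Early-start peak: d1:10  d2:6  d3:4  d4:0  d5:0 ⇒ 10.
Leveled (T10@1, T11@4, T12@1, T13@3): d1:5  d2:5  d3:4  d4:5  d5:1 ⇒ 5.
Reduction 10 − 5 = 5.

5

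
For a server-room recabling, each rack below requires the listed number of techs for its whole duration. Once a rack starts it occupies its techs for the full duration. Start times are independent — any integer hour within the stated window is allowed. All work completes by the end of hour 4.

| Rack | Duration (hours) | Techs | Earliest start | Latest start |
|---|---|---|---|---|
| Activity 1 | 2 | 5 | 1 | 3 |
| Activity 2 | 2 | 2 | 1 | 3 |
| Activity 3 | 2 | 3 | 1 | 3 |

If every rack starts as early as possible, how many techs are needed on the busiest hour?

10

Early-start schedule: Activity 1@1, Activity 2@1, Activity 3@1.
Load per hour: hour 1: 10, hour 2: 10, hour 3: 0, hour 4: 0.
Peak is 10.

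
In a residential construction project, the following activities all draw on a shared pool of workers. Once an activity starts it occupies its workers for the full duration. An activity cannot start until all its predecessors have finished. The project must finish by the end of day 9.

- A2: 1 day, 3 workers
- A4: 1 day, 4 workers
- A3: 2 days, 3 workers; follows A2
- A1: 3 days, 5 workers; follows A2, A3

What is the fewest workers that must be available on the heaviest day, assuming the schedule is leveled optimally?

5

Early-start (A2@1, A4@1, A3@2, A1@4) gives peak 7: d1:7  d2:3  d3:3  d4:5  d5:5  d6:5  d7:0  d8:0  d9:0.
Shift A4→2, A3→3, A1→5.
Schedule A2@1, A4@2, A3@3, A1@5: d1:3  d2:4  d3:3  d4:3  d5:5  d6:5  d7:5  d8:0  d9:0 — peak 5.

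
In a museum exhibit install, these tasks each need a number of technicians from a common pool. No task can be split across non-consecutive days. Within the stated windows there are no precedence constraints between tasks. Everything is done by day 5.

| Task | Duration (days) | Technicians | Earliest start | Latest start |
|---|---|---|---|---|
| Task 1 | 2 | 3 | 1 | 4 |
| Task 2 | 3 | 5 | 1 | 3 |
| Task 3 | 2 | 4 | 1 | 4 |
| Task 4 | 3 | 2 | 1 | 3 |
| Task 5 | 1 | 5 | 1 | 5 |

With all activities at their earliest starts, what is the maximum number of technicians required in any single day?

19

Early-start schedule: Task 1@1, Task 2@1, Task 3@1, Task 4@1, Task 5@1.
Load per day: day 1: 19, day 2: 14, day 3: 7, day 4: 0, day 5: 0.
Peak is 19.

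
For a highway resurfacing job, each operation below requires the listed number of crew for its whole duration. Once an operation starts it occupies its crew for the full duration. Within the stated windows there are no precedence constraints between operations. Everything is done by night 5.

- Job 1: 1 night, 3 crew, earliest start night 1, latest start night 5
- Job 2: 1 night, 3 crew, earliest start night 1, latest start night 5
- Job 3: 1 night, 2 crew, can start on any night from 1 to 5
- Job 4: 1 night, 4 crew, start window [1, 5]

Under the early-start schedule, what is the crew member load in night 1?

12

At early start, night 1 has: Job 1, Job 2, Job 3, Job 4.
Demand: 3 + 3 + 2 + 4 = 12.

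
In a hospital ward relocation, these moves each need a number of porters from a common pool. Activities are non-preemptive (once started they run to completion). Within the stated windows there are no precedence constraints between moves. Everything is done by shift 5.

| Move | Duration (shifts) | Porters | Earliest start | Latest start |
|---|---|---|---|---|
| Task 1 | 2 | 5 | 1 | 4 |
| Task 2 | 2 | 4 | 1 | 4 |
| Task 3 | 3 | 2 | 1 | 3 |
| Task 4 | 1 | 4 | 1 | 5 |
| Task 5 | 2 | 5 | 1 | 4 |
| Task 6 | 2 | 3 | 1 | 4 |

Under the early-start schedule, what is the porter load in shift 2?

19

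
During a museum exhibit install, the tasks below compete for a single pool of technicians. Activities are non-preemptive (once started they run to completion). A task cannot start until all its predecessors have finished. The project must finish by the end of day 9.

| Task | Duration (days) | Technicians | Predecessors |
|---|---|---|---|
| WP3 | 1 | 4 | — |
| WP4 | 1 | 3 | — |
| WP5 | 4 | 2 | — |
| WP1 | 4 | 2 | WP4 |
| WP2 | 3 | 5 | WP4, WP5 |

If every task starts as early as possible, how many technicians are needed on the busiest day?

Early-start schedule: WP3@1, WP4@1, WP5@1, WP1@2, WP2@5.
Load per day: day 1: 9, day 2: 4, day 3: 4, day 4: 4, day 5: 7, day 6: 5, day 7: 5, day 8: 0, day 9: 0.
Peak is 9.

9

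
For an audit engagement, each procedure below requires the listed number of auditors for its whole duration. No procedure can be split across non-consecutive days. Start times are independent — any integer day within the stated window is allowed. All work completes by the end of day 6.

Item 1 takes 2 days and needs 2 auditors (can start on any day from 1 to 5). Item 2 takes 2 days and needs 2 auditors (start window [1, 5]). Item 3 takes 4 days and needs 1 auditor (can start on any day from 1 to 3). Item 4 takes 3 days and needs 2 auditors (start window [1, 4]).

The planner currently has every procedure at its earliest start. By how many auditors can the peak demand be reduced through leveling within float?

Early-start peak: d1:7  d2:7  d3:3  d4:1  d5:0  d6:0 ⇒ 7.
Leveled (Item 1@1, Item 2@1, Item 3@3, Item 4@3): d1:4  d2:4  d3:3  d4:3  d5:3  d6:1 ⇒ 4.
Reduction 7 − 4 = 3.

3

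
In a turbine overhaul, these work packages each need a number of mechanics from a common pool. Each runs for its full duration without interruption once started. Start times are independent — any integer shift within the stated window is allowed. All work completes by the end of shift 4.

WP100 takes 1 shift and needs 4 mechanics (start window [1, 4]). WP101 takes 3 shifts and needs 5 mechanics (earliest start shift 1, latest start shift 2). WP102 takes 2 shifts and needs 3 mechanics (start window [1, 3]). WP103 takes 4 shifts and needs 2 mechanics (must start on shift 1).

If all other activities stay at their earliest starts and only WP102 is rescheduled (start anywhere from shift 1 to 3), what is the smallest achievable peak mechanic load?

WP102@1: s1:14  s2:10  s3:7  s4:2 → peak 14
WP102@2: s1:11  s2:10  s3:10  s4:2 → peak 11
WP102@3: s1:11  s2:7  s3:10  s4:5 → peak 11
Best is WP102@2, peak 11.

11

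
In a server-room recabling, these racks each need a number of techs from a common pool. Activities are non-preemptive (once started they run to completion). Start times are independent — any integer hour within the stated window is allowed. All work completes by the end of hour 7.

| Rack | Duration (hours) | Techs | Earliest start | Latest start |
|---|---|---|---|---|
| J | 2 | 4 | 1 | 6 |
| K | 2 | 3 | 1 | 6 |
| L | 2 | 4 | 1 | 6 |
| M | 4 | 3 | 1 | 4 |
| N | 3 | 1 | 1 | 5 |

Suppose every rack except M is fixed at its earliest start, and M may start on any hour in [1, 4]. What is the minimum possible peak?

12

M@1: h1:15  h2:15  h3:4  h4:3  h5:0  h6:0  h7:0 → peak 15
M@2: h1:12  h2:15  h3:4  h4:3  h5:3  h6:0  h7:0 → peak 15
M@3: h1:12  h2:12  h3:4  h4:3  h5:3  h6:3  h7:0 → peak 12
M@4: h1:12  h2:12  h3:1  h4:3  h5:3  h6:3  h7:3 → peak 12
Best is M@3, peak 12.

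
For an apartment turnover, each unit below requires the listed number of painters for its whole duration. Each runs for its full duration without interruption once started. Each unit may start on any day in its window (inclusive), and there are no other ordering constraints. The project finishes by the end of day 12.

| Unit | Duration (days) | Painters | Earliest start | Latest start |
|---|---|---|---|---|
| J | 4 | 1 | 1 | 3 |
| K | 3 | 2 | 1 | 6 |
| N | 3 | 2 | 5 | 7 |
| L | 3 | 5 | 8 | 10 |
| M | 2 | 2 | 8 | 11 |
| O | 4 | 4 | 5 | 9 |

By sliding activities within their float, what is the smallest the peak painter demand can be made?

Early-start (J@1, K@1, N@5, L@8, M@8, O@5) gives peak 11: d1:3  d2:3  d3:3  d4:1  d5:6  d6:6  d7:6  d8:11  d9:7  d10:5  d11:0  d12:0.
Shift L→10.
Schedule J@1, K@1, N@5, L@10, M@8, O@5: d1:3  d2:3  d3:3  d4:1  d5:6  d6:6  d7:6  d8:6  d9:2  d10:5  d11:5  d12:5 — peak 6.

6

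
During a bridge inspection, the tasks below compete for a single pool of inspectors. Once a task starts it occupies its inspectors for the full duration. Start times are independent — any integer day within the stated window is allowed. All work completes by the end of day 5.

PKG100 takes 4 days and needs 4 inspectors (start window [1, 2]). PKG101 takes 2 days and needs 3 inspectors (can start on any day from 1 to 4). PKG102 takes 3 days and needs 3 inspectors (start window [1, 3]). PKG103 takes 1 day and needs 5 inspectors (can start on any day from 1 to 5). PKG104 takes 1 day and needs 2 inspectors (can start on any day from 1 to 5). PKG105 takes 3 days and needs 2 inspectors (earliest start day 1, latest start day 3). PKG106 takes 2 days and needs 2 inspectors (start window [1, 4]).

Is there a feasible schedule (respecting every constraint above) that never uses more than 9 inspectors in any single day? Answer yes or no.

no

Total inspector-days = 48; over 5 days the average is 48/5 > 9, so some day must exceed 9.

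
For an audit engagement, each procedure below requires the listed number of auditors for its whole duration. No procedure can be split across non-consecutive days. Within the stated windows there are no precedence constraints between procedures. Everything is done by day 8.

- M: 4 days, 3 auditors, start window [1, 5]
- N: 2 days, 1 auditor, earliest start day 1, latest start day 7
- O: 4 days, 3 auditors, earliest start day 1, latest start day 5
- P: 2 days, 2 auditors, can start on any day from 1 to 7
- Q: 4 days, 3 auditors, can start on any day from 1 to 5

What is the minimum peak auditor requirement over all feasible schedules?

6

Early-start (M@1, N@1, O@1, P@1, Q@1) gives peak 12: d1:12  d2:12  d3:9  d4:9  d5:0  d6:0  d7:0  d8:0.
Shift O→3, Q→5.
Schedule M@1, N@1, O@3, P@1, Q@5: d1:6  d2:6  d3:6  d4:6  d5:6  d6:6  d7:3  d8:3 — peak 6.
Total auditor-days = 42 over 8 days ⇒ peak ≥ ⌈42/8⌉ = 6, so 6 is optimal.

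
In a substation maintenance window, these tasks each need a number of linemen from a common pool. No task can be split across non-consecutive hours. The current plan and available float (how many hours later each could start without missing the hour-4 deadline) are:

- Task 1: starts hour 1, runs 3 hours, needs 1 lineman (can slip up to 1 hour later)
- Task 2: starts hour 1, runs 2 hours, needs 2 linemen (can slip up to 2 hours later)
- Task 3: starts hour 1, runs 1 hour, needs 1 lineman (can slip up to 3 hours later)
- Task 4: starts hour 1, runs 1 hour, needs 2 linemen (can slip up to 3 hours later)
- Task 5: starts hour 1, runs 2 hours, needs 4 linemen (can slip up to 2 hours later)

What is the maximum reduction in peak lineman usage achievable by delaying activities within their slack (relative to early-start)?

5

Early-start peak: h1:10  h2:7  h3:1  h4:0 ⇒ 10.
Leveled (Task 1@1, Task 2@1, Task 3@1, Task 4@2, Task 5@3): h1:4  h2:5  h3:5  h4:4 ⇒ 5.
Reduction 10 − 5 = 5.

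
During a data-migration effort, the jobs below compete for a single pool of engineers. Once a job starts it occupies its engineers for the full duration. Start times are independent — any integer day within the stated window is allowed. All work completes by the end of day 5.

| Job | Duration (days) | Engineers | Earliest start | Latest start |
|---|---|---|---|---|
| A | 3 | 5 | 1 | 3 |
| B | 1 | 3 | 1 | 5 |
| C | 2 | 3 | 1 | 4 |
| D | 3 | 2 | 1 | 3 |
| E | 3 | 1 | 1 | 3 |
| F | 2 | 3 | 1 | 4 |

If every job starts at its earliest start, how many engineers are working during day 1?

At early start, day 1 has: A, B, C, D, E, F.
Demand: 5 + 3 + 3 + 2 + 1 + 3 = 17.

17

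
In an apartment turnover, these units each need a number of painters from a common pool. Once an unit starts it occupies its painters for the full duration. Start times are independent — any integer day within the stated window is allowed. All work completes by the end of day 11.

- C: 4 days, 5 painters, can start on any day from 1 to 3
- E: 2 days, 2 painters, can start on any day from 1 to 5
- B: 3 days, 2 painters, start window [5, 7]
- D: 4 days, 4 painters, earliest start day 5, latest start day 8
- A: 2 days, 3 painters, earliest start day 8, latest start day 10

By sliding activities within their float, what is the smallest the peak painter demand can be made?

6

Early-start (C@1, E@1, B@5, D@5, A@8) gives peak 7: d1:7  d2:7  d3:5  d4:5  d5:6  d6:6  d7:6  d8:7  d9:3  d10:0  d11:0.
Shift E→5, B→7, A→9.
Schedule C@1, E@5, B@7, D@5, A@9: d1:5  d2:5  d3:5  d4:5  d5:6  d6:6  d7:6  d8:6  d9:5  d10:3  d11:0 — peak 6.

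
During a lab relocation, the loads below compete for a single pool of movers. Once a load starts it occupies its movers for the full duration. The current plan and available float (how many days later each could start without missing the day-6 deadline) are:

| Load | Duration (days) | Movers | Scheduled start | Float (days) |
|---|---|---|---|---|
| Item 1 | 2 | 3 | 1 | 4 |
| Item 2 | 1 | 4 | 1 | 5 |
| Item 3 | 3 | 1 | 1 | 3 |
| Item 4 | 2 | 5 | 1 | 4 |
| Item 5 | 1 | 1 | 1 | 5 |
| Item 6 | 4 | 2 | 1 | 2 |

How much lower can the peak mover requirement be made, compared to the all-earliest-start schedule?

10

Early-start peak: d1:16  d2:11  d3:3  d4:2  d5:0  d6:0 ⇒ 16.
Leveled (Item 1@1, Item 2@3, Item 3@4, Item 4@5, Item 5@1, Item 6@1): d1:6  d2:5  d3:6  d4:3  d5:6  d6:6 ⇒ 6.
Reduction 16 − 6 = 10.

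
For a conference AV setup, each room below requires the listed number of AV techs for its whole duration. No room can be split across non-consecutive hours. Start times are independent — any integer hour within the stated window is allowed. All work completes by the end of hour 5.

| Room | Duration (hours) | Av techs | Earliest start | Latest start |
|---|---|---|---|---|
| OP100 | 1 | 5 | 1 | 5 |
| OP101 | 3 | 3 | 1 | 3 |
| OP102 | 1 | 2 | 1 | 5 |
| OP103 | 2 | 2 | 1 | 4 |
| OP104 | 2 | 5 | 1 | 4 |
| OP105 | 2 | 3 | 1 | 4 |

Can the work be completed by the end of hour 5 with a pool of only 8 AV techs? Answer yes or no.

Schedule OP100@1, OP101@1, OP102@2, OP103@2, OP104@4, OP105@3: h1:8  h2:7  h3:8  h4:8  h5:5 — peak 8 ≤ 8.

yes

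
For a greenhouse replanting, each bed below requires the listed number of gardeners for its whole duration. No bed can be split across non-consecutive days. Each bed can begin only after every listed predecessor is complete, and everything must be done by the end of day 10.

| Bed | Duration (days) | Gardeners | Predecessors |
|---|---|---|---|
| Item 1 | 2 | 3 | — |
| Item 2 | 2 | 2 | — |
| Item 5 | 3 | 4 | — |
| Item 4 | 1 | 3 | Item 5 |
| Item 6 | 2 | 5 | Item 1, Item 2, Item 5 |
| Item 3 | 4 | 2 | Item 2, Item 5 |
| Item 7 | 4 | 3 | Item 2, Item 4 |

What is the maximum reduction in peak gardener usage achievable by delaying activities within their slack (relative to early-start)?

3

Early-start peak: d1:9  d2:9  d3:4  d4:10  d5:10  d6:5  d7:5  d8:3  d9:0  d10:0 ⇒ 10.
Leveled (Item 1@1, Item 2@3, Item 5@1, Item 4@4, Item 6@5, Item 3@5, Item 7@7): d1:7  d2:7  d3:6  d4:5  d5:7  d6:7  d7:5  d8:5  d9:3  d10:3 ⇒ 7.
Reduction 10 − 7 = 3.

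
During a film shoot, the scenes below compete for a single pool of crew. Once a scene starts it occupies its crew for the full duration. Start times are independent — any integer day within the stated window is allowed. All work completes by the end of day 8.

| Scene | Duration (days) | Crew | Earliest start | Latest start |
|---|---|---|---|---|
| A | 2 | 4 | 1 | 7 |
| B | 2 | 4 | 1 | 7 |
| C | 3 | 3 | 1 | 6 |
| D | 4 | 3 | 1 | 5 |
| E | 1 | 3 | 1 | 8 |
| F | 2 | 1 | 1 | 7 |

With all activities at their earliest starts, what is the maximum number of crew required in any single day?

18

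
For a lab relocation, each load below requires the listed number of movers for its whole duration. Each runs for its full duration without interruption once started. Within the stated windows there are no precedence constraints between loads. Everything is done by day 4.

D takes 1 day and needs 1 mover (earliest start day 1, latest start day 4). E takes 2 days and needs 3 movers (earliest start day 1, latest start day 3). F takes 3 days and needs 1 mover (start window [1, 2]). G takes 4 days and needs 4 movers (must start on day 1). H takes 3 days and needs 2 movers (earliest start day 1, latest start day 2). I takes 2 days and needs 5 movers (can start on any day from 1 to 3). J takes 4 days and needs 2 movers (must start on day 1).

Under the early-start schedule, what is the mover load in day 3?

9

At early start, day 3 has: F, G, H, J.
Demand: 1 + 4 + 2 + 2 = 9.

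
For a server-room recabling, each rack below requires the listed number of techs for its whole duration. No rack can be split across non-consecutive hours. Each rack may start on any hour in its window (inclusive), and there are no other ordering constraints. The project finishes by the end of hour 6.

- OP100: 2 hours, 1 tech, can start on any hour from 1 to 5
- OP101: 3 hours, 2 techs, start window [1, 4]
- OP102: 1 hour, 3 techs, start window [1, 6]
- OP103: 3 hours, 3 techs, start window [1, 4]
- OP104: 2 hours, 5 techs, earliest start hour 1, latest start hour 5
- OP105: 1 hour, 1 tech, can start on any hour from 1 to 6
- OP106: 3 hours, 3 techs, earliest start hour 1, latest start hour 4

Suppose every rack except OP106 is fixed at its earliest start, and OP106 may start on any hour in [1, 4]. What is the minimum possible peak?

OP106@1: h1:18  h2:14  h3:8  h4:0  h5:0  h6:0 → peak 18
OP106@2: h1:15  h2:14  h3:8  h4:3  h5:0  h6:0 → peak 15
OP106@3: h1:15  h2:11  h3:8  h4:3  h5:3  h6:0 → peak 15
OP106@4: h1:15  h2:11  h3:5  h4:3  h5:3  h6:3 → peak 15
Best is OP106@2, peak 15.

15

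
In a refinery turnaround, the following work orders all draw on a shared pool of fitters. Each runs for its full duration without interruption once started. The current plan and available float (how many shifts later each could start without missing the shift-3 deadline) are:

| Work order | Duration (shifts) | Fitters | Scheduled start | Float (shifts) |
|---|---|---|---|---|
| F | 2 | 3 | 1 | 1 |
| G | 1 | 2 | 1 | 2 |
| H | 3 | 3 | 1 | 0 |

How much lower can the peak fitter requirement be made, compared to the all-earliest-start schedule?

Early-start peak: s1:8  s2:6  s3:3 ⇒ 8.
Leveled (F@1, G@3, H@1): s1:6  s2:6  s3:5 ⇒ 6.
Reduction 8 − 6 = 2.

2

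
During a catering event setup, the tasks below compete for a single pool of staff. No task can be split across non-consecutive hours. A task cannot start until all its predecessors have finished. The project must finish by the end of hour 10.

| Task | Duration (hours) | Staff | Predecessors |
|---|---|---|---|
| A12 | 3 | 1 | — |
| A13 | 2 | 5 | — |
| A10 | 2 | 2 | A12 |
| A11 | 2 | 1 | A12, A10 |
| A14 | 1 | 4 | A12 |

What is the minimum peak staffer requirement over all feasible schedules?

5

Early-start (A12@1, A13@1, A10@4, A11@6, A14@4) gives peak 6: h1:6  h2:6  h3:1  h4:6  h5:2  h6:1  h7:1  h8:0  h9:0  h10:0.
Shift A13→4, A10→6, A11→8, A14→8.
Schedule A12@1, A13@4, A10@6, A11@8, A14@8: h1:1  h2:1  h3:1  h4:5  h5:5  h6:2  h7:2  h8:5  h9:1  h10:0 — peak 5.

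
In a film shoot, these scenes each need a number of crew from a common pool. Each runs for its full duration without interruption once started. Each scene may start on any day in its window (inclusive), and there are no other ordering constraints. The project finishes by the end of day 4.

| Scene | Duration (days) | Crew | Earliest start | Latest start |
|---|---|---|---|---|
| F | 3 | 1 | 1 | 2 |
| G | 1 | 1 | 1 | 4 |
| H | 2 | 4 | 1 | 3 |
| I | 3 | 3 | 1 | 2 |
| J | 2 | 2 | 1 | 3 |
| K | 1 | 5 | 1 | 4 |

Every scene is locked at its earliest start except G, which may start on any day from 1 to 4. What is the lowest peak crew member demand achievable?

G@1: d1:16  d2:10  d3:4  d4:0 → peak 16
G@2: d1:15  d2:11  d3:4  d4:0 → peak 15
G@3: d1:15  d2:10  d3:5  d4:0 → peak 15
G@4: d1:15  d2:10  d3:4  d4:1 → peak 15
Best is G@2, peak 15.

15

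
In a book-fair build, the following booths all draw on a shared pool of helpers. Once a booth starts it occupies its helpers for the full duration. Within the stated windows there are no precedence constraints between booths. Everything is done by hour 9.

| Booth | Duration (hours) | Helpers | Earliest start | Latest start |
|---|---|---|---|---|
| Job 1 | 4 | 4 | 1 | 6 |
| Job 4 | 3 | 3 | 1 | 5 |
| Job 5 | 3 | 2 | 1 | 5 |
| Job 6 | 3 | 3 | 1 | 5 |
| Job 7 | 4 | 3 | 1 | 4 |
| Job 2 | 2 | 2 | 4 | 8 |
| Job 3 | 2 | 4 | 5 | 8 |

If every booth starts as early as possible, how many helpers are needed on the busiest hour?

Early-start schedule: Job 1@1, Job 4@1, Job 5@1, Job 6@1, Job 7@1, Job 2@4, Job 3@5.
Load per hour: hour 1: 15, hour 2: 15, hour 3: 15, hour 4: 9, hour 5: 6, hour 6: 4, hour 7: 0, hour 8: 0, hour 9: 0.
Peak is 15.

15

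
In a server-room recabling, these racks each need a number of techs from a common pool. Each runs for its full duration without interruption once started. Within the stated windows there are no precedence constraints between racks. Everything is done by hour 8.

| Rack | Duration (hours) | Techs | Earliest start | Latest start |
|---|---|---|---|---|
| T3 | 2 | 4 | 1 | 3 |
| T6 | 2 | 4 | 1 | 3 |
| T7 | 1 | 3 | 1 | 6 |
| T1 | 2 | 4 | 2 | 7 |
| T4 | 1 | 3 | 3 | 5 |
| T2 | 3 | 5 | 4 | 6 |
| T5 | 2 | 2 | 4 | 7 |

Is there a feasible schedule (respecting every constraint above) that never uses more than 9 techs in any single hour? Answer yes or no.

Schedule T3@1, T6@1, T7@3, T1@3, T4@4, T2@5, T5@5: h1:8  h2:8  h3:7  h4:7  h5:7  h6:7  h7:5  h8:0 — peak 8 ≤ 9.

yes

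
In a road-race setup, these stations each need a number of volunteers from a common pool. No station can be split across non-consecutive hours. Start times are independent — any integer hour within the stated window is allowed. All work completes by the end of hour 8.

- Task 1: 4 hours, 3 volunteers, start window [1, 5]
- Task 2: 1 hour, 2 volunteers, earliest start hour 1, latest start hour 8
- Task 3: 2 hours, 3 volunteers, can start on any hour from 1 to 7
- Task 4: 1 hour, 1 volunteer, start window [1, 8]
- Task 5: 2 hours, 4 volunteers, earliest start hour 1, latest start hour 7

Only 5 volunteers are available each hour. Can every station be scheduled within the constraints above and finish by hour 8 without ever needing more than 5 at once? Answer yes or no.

Schedule Task 1@1, Task 2@1, Task 3@5, Task 4@2, Task 5@7: h1:5  h2:4  h3:3  h4:3  h5:3  h6:3  h7:4  h8:4 — peak 5 ≤ 5.

yes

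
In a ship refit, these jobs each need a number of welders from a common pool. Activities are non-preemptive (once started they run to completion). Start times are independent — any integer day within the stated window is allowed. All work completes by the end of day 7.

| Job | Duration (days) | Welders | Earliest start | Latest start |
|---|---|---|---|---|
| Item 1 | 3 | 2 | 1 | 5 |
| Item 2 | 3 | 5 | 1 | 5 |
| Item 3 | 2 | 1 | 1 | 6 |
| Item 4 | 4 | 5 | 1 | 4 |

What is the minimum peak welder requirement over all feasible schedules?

Early-start (Item 1@1, Item 2@1, Item 3@1, Item 4@1) gives peak 13: d1:13  d2:13  d3:12  d4:5  d5:0  d6:0  d7:0.
Shift Item 3→4, Item 4→4.
Schedule Item 1@1, Item 2@1, Item 3@4, Item 4@4: d1:7  d2:7  d3:7  d4:6  d5:6  d6:5  d7:5 — peak 7.
Total welder-days = 43 over 7 days ⇒ peak ≥ ⌈43/7⌉ = 7, so 7 is optimal.

7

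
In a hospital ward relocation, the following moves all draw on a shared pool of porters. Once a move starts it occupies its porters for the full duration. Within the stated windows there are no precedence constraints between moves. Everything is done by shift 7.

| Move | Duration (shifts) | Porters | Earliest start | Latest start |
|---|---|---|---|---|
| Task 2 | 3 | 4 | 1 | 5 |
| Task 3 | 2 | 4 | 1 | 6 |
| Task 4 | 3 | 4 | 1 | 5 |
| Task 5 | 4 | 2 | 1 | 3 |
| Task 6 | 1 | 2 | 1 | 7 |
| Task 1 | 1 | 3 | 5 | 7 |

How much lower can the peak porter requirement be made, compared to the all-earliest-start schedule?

Early-start peak: s1:16  s2:14  s3:10  s4:2  s5:3  s6:0  s7:0 ⇒ 16.
Leveled (Task 2@1, Task 3@1, Task 4@4, Task 5@3, Task 6@3, Task 1@7): s1:8  s2:8  s3:8  s4:6  s5:6  s6:6  s7:3 ⇒ 8.
Reduction 16 − 8 = 8.

8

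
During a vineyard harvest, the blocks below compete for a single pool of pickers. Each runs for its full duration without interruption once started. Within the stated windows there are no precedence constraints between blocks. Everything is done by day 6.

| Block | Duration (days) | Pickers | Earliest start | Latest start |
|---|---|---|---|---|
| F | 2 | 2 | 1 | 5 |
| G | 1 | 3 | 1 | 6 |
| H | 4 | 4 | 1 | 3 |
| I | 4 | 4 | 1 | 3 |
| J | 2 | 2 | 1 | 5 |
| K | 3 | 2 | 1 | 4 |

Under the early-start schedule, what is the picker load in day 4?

8

At early start, day 4 has: H, I.
Demand: 4 + 4 = 8.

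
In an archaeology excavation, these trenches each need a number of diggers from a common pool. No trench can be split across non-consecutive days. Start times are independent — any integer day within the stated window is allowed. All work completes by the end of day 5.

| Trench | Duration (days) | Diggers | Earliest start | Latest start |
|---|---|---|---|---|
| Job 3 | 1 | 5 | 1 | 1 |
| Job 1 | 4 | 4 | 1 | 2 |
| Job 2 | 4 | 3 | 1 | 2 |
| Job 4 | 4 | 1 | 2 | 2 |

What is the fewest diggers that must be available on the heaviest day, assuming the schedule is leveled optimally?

Early-start (Job 3@1, Job 1@1, Job 2@1, Job 4@2) gives peak 12: d1:12  d2:8  d3:8  d4:8  d5:1.
Shift Job 1→2.
Schedule Job 3@1, Job 1@2, Job 2@1, Job 4@2: d1:8  d2:8  d3:8  d4:8  d5:5 — peak 8.
Total digger-days = 37 over 5 days ⇒ peak ≥ ⌈37/5⌉ = 8, so 8 is optimal.

8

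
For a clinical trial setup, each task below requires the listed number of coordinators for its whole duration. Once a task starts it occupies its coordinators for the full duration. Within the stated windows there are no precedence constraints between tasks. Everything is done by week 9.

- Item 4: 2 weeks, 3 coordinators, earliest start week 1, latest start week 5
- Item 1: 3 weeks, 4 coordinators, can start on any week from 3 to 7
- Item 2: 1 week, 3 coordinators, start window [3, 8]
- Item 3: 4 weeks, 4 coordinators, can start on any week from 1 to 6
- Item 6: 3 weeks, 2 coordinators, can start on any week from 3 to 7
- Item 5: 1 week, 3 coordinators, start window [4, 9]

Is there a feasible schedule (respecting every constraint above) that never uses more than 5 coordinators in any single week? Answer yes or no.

no

Total coordinator-weeks = 46; over 9 weeks the average is 46/9 > 5, so some week must exceed 5.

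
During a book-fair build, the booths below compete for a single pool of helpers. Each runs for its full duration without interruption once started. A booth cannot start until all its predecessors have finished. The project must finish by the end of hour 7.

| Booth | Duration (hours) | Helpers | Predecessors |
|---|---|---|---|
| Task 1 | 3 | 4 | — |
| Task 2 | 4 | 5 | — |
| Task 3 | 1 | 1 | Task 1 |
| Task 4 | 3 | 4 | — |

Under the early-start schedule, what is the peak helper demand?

Early-start schedule: Task 1@1, Task 2@1, Task 3@4, Task 4@1.
Load per hour: hour 1: 13, hour 2: 13, hour 3: 13, hour 4: 6, hour 5: 0, hour 6: 0, hour 7: 0.
Peak is 13.

13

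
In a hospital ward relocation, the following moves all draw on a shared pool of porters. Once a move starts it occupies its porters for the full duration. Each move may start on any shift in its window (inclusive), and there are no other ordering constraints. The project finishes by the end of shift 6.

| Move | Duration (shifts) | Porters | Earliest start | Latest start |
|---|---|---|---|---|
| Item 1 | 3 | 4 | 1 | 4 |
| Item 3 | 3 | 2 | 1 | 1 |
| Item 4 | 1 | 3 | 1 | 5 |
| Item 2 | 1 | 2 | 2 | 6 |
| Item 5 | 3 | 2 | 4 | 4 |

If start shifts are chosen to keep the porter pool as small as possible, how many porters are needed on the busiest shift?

Early-start (Item 1@1, Item 3@1, Item 4@1, Item 2@2, Item 5@4) gives peak 9: s1:9  s2:8  s3:6  s4:2  s5:2  s6:2.
Shift Item 4→4, Item 2→5.
Schedule Item 1@1, Item 3@1, Item 4@4, Item 2@5, Item 5@4: s1:6  s2:6  s3:6  s4:5  s5:4  s6:2 — peak 6.

6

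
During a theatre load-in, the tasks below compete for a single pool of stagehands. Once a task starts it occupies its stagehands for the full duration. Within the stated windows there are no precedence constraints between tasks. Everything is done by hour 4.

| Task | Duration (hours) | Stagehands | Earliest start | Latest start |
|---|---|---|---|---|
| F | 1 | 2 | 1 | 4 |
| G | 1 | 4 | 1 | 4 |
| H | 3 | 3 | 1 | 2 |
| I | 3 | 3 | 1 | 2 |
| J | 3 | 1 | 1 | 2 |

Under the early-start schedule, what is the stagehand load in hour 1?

At early start, hour 1 has: F, G, H, I, J.
Demand: 2 + 4 + 3 + 3 + 1 = 13.

13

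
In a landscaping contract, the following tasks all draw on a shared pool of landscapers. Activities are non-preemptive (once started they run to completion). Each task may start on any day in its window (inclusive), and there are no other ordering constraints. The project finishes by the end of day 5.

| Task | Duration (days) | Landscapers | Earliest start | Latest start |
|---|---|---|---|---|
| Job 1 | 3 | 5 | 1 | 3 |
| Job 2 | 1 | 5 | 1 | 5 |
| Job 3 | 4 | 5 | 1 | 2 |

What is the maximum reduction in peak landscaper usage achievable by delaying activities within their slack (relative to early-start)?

Early-start peak: d1:15  d2:10  d3:10  d4:5  d5:0 ⇒ 15.
Leveled (Job 1@1, Job 2@1, Job 3@2): d1:10  d2:10  d3:10  d4:5  d5:5 ⇒ 10.
Reduction 15 − 10 = 5.

5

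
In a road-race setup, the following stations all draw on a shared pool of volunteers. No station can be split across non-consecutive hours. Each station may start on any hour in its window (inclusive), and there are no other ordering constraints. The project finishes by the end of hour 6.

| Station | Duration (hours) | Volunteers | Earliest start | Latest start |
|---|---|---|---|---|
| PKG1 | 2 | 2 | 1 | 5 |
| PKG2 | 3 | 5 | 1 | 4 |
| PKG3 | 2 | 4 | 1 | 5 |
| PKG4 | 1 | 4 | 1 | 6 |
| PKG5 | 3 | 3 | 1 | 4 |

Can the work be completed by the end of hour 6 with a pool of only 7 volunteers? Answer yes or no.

yes

Schedule PKG1@1, PKG2@1, PKG3@4, PKG4@6, PKG5@4: h1:7  h2:7  h3:5  h4:7  h5:7  h6:7 — peak 7 ≤ 7.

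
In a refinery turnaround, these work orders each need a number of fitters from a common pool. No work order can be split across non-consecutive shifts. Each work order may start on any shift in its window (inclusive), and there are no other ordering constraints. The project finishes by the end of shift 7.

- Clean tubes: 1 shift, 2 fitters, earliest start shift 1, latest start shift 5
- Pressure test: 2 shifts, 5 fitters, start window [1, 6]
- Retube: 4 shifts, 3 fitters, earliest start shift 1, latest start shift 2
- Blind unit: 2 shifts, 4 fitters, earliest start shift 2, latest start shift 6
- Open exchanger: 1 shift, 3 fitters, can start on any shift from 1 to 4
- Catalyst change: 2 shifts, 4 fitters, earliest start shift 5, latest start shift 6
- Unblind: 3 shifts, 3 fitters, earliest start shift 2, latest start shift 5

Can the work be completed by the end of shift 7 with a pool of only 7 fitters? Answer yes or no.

no

Total fitter-shifts = 52; over 7 shifts the average is 52/7 > 7, so some shift must exceed 7.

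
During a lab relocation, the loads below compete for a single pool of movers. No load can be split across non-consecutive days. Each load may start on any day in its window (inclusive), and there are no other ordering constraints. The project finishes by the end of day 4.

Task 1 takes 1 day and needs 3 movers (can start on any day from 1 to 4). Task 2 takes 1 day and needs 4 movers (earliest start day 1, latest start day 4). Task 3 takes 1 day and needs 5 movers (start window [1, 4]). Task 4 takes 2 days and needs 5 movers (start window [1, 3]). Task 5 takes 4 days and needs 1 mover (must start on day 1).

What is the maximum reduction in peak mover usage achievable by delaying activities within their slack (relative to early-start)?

10

Early-start peak: d1:18  d2:6  d3:1  d4:1 ⇒ 18.
Leveled (Task 1@1, Task 2@1, Task 3@2, Task 4@3, Task 5@1): d1:8  d2:6  d3:6  d4:6 ⇒ 8.
Reduction 18 − 8 = 10.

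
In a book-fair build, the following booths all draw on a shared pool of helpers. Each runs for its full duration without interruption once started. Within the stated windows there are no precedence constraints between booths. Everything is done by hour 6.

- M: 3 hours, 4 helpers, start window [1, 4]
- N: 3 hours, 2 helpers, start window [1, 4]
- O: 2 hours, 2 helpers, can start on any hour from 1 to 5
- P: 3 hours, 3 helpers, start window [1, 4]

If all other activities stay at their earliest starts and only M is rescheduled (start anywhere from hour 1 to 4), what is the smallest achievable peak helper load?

7

M@1: h1:11  h2:11  h3:9  h4:0  h5:0  h6:0 → peak 11
M@2: h1:7  h2:11  h3:9  h4:4  h5:0  h6:0 → peak 11
M@3: h1:7  h2:7  h3:9  h4:4  h5:4  h6:0 → peak 9
M@4: h1:7  h2:7  h3:5  h4:4  h5:4  h6:4 → peak 7
Best is M@4, peak 7.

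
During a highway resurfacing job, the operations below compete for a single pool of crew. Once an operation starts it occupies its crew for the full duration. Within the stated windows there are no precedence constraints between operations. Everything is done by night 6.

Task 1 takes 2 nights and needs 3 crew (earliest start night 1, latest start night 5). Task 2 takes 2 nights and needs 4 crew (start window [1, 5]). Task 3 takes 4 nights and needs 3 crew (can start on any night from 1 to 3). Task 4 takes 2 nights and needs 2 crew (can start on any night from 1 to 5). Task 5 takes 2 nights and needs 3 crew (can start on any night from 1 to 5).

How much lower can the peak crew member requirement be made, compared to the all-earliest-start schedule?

Early-start peak: n1:15  n2:15  n3:3  n4:3  n5:0  n6:0 ⇒ 15.
Leveled (Task 1@1, Task 2@5, Task 3@1, Task 4@5, Task 5@3): n1:6  n2:6  n3:6  n4:6  n5:6  n6:6 ⇒ 6.
Reduction 15 − 6 = 9.

9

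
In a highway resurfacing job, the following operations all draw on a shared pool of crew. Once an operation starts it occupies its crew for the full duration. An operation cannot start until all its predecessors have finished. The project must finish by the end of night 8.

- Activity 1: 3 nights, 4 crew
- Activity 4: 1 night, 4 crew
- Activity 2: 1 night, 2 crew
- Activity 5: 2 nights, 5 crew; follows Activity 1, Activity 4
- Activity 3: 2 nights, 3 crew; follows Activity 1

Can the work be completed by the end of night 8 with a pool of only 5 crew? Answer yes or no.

Schedule Activity 1@1, Activity 4@4, Activity 2@5, Activity 5@7, Activity 3@5: n1:4  n2:4  n3:4  n4:4  n5:5  n6:3  n7:5  n8:5 — peak 5 ≤ 5.

yes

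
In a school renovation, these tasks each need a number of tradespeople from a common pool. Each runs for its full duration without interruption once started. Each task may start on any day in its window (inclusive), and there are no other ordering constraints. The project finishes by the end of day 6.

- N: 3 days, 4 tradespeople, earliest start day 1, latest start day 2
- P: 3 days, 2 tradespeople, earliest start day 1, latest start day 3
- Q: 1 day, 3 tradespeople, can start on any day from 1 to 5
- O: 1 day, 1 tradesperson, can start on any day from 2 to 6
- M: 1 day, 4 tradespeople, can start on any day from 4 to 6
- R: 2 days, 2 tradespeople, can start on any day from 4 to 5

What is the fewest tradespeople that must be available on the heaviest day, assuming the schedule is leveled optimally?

6

Early-start (N@1, P@1, Q@1, O@2, M@4, R@4) gives peak 9: d1:9  d2:7  d3:6  d4:6  d5:2  d6:0.
Shift Q→4, O→4, M→5.
Schedule N@1, P@1, Q@4, O@4, M@5, R@4: d1:6  d2:6  d3:6  d4:6  d5:6  d6:0 — peak 6.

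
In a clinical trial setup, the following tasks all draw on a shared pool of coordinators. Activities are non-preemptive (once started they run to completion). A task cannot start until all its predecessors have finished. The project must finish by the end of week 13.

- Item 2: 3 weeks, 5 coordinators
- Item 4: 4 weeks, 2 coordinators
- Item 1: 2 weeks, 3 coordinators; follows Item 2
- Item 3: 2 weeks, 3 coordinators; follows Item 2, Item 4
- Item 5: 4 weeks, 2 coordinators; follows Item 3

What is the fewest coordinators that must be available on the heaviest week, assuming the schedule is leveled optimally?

Early-start (Item 2@1, Item 4@1, Item 1@4, Item 3@5, Item 5@7) gives peak 7: w1:7  w2:7  w3:7  w4:5  w5:6  w6:3  w7:2  w8:2  w9:2  w10:2  w11:0  w12:0  w13:0.
Shift Item 4→4, Item 3→8, Item 5→10.
Schedule Item 2@1, Item 4@4, Item 1@4, Item 3@8, Item 5@10: w1:5  w2:5  w3:5  w4:5  w5:5  w6:2  w7:2  w8:3  w9:3  w10:2  w11:2  w12:2  w13:2 — peak 5.

5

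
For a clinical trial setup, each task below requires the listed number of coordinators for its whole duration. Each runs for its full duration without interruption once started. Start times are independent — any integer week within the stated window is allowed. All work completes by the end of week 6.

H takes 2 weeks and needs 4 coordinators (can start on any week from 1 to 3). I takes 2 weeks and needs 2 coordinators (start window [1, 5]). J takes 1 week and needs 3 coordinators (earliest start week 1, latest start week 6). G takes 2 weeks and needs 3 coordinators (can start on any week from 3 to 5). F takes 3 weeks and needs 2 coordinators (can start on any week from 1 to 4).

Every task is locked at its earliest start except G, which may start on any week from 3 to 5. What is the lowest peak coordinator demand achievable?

G@3: w1:11  w2:8  w3:5  w4:3  w5:0  w6:0 → peak 11
G@4: w1:11  w2:8  w3:2  w4:3  w5:3  w6:0 → peak 11
G@5: w1:11  w2:8  w3:2  w4:0  w5:3  w6:3 → peak 11
Best is G@3, peak 11.

11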